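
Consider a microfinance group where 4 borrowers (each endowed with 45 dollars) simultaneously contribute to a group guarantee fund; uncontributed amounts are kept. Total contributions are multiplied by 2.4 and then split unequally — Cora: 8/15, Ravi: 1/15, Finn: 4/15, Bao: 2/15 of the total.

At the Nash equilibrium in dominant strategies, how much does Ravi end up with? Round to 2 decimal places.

52.20 dollars

A player with share s gets back 2.4·s per unit contributed, so full contribution is dominant for anyone with s > 1/2.4 = 0.4167 and zero contribution is dominant for anyone below.
The only share above 0.4167 is Cora's 8/15, contributing 45; the remaining 3 contribute 0. Total contributed: 45.
Ravi keeps 45 and receives 2.4 × 45 × 1/15 = 7.20 from the group guarantee fund, for a payoff of 52.20.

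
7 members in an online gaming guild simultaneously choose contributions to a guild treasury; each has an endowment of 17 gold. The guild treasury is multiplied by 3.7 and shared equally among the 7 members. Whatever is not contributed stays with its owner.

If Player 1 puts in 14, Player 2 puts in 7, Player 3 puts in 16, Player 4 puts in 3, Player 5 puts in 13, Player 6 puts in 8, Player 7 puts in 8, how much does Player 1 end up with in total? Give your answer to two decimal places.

Total contributed: 14 + 7 + 16 + 3 + 13 + 8 + 8 = 69.
Each receives 3.7 × 69 / 7 = 36.47 from the guild treasury.
Player 1 keeps 17 − 14 = 3, so Player 1's payoff is 3 + 36.47 = 39.47.

39.47 gold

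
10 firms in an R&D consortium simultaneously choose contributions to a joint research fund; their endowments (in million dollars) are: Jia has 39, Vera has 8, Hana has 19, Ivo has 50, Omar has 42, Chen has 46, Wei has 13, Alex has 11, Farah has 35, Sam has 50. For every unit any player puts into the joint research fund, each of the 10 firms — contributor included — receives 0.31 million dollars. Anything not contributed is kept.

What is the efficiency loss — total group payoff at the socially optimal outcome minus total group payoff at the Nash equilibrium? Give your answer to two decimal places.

The private return per contributed unit is 0.31 < 1 for everyone, so the Nash equilibrium is zero contribution and the group total is Σ E_j = 39 + 8 + 19 + 50 + 42 + 46 + 13 + 11 + 35 + 50 = 313.
Each contributed unit returns 3.100 to the group, so the social optimum is full contribution by everyone: group total = 3.100 × 313 = 970.30.
Efficiency loss = (3.100 − 1) × 313 = 657.30.

657.30 million dollars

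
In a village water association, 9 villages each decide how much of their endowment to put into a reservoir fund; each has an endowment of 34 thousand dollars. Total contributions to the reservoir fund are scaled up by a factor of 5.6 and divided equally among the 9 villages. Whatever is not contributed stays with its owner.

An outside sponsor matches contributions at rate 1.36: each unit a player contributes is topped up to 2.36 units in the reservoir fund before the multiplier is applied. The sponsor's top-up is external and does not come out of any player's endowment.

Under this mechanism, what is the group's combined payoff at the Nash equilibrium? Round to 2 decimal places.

Under the mechanism each unit contributed yields 5.6 × 2.36 / 9 = 1.4684 back to its contributor per unit of net cost, which exceeds 1, making full contribution the dominant choice for everyone.
So the Nash equilibrium is full contribution by all 9; the group earns 5.6 × 2.36 × 306 = 4044.10.

4044.10 thousand dollars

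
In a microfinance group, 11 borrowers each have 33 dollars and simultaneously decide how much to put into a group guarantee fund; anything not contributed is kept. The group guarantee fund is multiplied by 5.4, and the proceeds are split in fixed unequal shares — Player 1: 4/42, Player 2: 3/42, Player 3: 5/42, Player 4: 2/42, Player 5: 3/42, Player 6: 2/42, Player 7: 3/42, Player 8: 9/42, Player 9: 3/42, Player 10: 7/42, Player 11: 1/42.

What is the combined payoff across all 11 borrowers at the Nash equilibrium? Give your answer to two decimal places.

508.20 dollars

Each unit j contributes comes back to j as 5.4 × (j's share), so j prefers to contribute only if that share exceeds 1/5.4 = 0.1852; otherwise keeping the unit dominates.
The only share above 0.1852 is Player 8's 9/42, contributing 33; the remaining 10 contribute 0. Total contributed: 33.
The group guarantee fund pays out 5.4 × 33 = 178.20 in total (split across the unequal shares, but the aggregate is all that matters for the group sum).
The 10 free-riders keep 33 each, adding 330. Group total = 330 + 178.20 = 508.20.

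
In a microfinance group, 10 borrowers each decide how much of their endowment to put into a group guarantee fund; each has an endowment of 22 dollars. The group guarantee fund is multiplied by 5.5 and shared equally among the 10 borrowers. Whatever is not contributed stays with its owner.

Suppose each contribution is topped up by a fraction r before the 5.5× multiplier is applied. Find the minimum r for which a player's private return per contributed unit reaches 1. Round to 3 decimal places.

0.818

With matching at rate r, one contributed unit becomes (1 + r) in the group guarantee fund and returns 5.5 × (1 + r) / 10 to the contributor.
Setting this equal to 1: 1 + r = 10/5.5 = 1.8182.
So the minimum matching rate is r = 1.8182 − 1 = 0.818.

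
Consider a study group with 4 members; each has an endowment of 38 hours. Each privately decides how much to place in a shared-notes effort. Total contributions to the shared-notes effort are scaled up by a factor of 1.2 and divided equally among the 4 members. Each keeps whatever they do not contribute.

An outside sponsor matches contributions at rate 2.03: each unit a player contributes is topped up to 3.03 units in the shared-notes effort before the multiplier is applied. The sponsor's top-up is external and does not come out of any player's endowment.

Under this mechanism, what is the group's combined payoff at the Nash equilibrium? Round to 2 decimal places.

152.00 hours

Even with the mechanism, each unit contributed returns only 1.2 × 3.03 / 4 = 0.9090 per unit of net cost, so contributing nothing is still dominant.
Everyone keeps their endowment and the group total is 4 × 38 = 152.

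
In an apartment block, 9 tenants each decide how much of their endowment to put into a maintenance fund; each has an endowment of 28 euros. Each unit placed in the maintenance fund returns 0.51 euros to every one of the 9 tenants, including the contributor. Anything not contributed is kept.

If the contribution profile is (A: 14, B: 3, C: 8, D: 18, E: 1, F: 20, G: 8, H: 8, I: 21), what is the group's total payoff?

614.59 euros

Total contributed: 14 + 3 + 8 + 18 + 1 + 20 + 8 + 8 + 21 = 101; total kept: 9 × 28 − 101 = 151.
The maintenance fund pays out 0.51 × 9 × 101 = 463.59 in aggregate.
Group total = 151 + 463.59 = 614.59.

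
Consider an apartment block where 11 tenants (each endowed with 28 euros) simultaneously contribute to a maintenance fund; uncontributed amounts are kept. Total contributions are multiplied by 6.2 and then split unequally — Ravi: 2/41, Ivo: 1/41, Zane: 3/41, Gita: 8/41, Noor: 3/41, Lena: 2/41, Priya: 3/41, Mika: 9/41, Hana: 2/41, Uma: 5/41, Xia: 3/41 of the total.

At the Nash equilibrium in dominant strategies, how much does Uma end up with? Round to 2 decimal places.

Each unit j contributes comes back to j as 6.2 × (j's share), so j prefers to contribute only if that share exceeds 1/6.2 = 0.1613; otherwise keeping the unit dominates.
Gita and Mika are above the threshold, contributing 28 each; the remaining 9 contribute 0. Total contributed: 56.
Uma keeps 28 and receives 6.2 × 56 × 5/41 = 42.34 from the maintenance fund, for a payoff of 70.34.

70.34 euros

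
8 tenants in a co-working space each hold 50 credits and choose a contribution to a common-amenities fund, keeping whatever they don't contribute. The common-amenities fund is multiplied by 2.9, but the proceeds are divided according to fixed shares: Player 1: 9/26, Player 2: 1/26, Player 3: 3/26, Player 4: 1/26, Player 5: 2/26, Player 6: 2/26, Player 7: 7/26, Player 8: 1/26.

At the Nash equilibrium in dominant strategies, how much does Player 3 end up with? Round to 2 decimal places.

Each unit j contributes comes back to j as 2.9 × (j's share), so j prefers to contribute only if that share exceeds 1/2.9 = 0.3448; otherwise keeping the unit dominates.
Player 1 alone (share 9/26) is above the threshold, contributing 50; the remaining 7 contribute 0. Total contributed: 50.
Player 3 keeps 50 and receives 2.9 × 50 × 3/26 = 16.73 from the common-amenities fund, for a payoff of 66.73.

66.73 credits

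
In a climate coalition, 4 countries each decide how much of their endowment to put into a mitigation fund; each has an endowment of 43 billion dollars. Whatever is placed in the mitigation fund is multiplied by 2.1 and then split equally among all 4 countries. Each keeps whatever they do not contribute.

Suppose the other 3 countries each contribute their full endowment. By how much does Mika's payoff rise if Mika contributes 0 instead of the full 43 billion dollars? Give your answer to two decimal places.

Switching from a contribution of 43 to 0 lets Mika keep an extra 43 billion dollars, but lowers the mitigation fund by 43, which costs Mika their own share of that drop: 2.1/4 × 43 = 22.57.
Net gain = 43 − 22.57 = 20.43. The private return per contributed unit (0.5250) is below 1, so free-riding is indeed the best response regardless of what the others do.

20.43 billion dollars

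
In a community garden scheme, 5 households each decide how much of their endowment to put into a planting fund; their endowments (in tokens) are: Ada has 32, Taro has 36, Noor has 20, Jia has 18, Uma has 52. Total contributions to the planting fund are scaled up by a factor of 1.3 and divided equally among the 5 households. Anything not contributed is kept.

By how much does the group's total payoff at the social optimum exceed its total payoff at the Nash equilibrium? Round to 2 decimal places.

The private return per contributed unit is 1.3/5 = 0.2600 < 1 for every player regardless of endowment, so the Nash equilibrium is zero contribution and the group total is Σ E_j = 32 + 36 + 20 + 18 + 52 = 158.
Each contributed unit returns 1.300 to the group, so the social optimum is full contribution by everyone: group total = 1.300 × 158 = 205.40.
Efficiency loss = (1.300 − 1) × 158 = 47.40.

47.40 tokens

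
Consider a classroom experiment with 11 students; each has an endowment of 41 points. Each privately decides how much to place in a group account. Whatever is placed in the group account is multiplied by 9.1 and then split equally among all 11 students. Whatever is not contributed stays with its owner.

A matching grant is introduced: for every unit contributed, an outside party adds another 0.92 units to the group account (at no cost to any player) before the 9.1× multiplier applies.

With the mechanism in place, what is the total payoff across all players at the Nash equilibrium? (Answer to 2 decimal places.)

7879.87 points

The effective private return per unit is now 9.1 × 1.92 / 11 = 1.5884 > 1, so every player's dominant strategy flips to full contribution.
At the Nash equilibrium everyone contributes 41. Group total payoff = 9.1 × 1.92 × 451 = 7879.87.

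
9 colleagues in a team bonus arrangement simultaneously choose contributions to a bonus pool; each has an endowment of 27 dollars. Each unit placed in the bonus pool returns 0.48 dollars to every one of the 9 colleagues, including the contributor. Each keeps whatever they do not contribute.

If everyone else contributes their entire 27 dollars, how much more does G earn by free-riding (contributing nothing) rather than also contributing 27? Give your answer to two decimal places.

14.04 dollars

Switching from a contribution of 27 to 0 lets G keep an extra 27 dollars, but lowers the bonus pool by 27, which costs G their own share of that drop: 0.48 × 27 = 12.96.
Net gain = 27 − 12.96 = 14.04. The private return per contributed unit (0.48) is below 1, so free-riding is indeed the best response regardless of what the others do.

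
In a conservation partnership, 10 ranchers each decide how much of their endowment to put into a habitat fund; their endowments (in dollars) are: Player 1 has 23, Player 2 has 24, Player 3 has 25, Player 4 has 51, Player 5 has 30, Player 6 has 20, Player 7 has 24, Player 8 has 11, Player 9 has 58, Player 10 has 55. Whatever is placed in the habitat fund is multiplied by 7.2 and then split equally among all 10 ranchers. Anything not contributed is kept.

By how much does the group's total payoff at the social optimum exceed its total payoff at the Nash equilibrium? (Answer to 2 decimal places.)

1990.20 dollars

The private return per contributed unit is 7.2/10 = 0.7200 < 1 for every player regardless of endowment, so the Nash equilibrium is zero contribution and the group total is Σ E_j = 23 + 24 + 25 + 51 + 30 + 20 + 24 + 11 + 58 + 55 = 321.
Each contributed unit returns 7.200 to the group, so the social optimum is full contribution by everyone: group total = 7.200 × 321 = 2311.20.
Efficiency loss = (7.200 − 1) × 321 = 1990.20.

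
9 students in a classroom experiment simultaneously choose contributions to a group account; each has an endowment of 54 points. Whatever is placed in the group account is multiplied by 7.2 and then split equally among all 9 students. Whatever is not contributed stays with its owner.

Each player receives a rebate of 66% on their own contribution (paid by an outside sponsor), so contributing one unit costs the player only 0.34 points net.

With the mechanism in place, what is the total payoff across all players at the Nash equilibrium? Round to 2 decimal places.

3819.96 points

With the mechanism, a contributed unit returns (7.2/9) / 0.34 = 2.3529 per unit of net cost to the contributor — now above 1 — so contributing fully is weakly dominant for every player.
At the Nash equilibrium everyone contributes 54. Group total payoff = 9 × (54 × 0.66 + 7.2 × 54) = 3819.96.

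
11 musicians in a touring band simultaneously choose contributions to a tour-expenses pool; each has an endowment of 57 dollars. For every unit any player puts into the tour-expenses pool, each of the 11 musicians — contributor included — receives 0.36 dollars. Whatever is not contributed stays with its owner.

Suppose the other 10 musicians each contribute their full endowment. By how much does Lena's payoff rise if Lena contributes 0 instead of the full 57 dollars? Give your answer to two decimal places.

Switching from a contribution of 57 to 0 lets Lena keep an extra 57 dollars, but lowers the tour-expenses pool by 57, which costs Lena their own share of that drop: 0.36 × 57 = 20.52.
Net gain = 57 − 20.52 = 36.48. The private return per contributed unit (0.36) is below 1, so free-riding is indeed the best response regardless of what the others do.

36.48 dollars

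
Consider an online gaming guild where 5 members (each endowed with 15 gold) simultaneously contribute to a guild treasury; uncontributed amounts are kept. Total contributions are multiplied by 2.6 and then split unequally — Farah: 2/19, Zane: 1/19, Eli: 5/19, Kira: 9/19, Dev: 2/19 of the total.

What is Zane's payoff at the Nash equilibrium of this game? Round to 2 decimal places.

Player j's private return per contributed unit is 2.6 × (j's share). Contributing is weakly dominant for j when that share is at least 1/2.6 = 0.3846, and contributing 0 is dominant otherwise.
Only Kira (9/19) clears that bar, contributing 15; the remaining 4 contribute 0. Total contributed: 15.
Zane keeps 15 and receives 2.6 × 15 × 1/19 = 2.05 from the guild treasury, for a payoff of 17.05.

17.05 gold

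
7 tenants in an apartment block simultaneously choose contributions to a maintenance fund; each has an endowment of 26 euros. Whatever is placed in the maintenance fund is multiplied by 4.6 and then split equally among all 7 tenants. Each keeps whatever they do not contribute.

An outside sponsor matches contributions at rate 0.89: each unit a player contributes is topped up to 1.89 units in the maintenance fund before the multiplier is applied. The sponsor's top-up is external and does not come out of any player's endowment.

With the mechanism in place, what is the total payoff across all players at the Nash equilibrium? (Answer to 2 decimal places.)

1582.31 euros

Under the mechanism each unit contributed yields 4.6 × 1.89 / 7 = 1.2420 back to its contributor per unit of net cost, which exceeds 1, making full contribution the dominant choice for everyone.
So the Nash equilibrium is full contribution by all 7; the group earns 4.6 × 1.89 × 182 = 1582.31.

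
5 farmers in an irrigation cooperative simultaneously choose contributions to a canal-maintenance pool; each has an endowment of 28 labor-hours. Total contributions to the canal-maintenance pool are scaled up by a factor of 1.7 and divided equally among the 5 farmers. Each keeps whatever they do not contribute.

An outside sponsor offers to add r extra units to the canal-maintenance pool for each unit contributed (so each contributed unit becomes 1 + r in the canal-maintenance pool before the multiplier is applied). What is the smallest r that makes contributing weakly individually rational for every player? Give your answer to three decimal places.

With matching at rate r, one contributed unit becomes (1 + r) in the canal-maintenance pool and returns 1.7 × (1 + r) / 5 to the contributor.
Setting this equal to 1: 1 + r = 5/1.7 = 2.9412.
So the minimum matching rate is r = 2.9412 − 1 = 1.941.

1.941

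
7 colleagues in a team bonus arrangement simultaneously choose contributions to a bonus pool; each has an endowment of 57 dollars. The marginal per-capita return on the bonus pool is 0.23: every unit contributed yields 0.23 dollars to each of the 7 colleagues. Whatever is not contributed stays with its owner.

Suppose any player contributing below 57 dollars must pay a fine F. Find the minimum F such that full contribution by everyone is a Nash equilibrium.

43.89 dollars

Given the others contribute fully, the best deviation is to contribute 0 (any partial contribution still incurs the fine and gives up units whose private return 0.23 is below 1).
Deviating from 57 to 0 saves 57 dollars but forfeits the deviator's share of the drop in the bonus pool: 0.23 × 57 = 13.11.
So the deviation gain is 57 − 13.11 = 43.89, and the fine must be at least 43.89 dollars to wipe it out.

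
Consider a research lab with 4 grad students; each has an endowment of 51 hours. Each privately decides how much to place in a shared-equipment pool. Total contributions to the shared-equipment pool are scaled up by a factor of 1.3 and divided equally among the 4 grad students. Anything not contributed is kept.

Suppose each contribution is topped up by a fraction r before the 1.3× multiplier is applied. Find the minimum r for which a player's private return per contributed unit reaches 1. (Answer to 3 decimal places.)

With matching at rate r, one contributed unit becomes (1 + r) in the shared-equipment pool and returns 1.3 × (1 + r) / 4 to the contributor.
Setting this equal to 1: 1 + r = 4/1.3 = 3.0769.
So the minimum matching rate is r = 3.0769 − 1 = 2.077.

2.077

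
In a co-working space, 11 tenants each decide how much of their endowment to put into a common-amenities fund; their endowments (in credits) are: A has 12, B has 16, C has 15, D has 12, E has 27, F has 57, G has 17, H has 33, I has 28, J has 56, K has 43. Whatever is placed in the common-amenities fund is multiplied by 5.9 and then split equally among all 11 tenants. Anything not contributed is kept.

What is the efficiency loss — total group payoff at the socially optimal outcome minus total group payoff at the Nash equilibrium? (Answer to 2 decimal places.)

1548.40 credits

The private return per contributed unit is 5.9/11 = 0.5364 < 1 for every player regardless of endowment, so the Nash equilibrium is zero contribution and the group total is Σ E_j = 12 + 16 + 15 + 12 + 27 + 57 + 17 + 33 + 28 + 56 + 43 = 316.
Each contributed unit returns 5.900 to the group, so the social optimum is full contribution by everyone: group total = 5.900 × 316 = 1864.40.
Efficiency loss = (5.900 − 1) × 316 = 1548.40.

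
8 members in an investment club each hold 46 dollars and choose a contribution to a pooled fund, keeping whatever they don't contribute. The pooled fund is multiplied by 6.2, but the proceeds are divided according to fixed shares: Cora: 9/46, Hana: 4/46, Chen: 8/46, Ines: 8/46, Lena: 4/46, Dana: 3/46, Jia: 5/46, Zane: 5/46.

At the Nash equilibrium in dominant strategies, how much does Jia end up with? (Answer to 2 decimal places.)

Player j's private return per contributed unit is 6.2 × (j's share). Contributing is weakly dominant for j when that share is at least 1/6.2 = 0.1613, and contributing 0 is dominant otherwise.
Cora, Chen and Ines are above the threshold, contributing 46 each; the remaining 5 contribute 0. Total contributed: 138.
Jia keeps 46 and receives 6.2 × 138 × 5/46 = 93.00 from the pooled fund, for a payoff of 139.00.

139.00 dollars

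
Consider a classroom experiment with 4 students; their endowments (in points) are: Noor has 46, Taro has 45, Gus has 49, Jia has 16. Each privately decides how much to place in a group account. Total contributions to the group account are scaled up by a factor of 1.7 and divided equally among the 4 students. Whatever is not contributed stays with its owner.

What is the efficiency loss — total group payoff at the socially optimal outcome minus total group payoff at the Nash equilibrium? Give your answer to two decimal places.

109.20 points

The private return per contributed unit is 1.7/4 = 0.4250 < 1 for every player regardless of endowment, so the Nash equilibrium is zero contribution and the group total is Σ E_j = 46 + 45 + 49 + 16 = 156.
Each contributed unit returns 1.700 to the group, so the social optimum is full contribution by everyone: group total = 1.700 × 156 = 265.20.
Efficiency loss = (1.700 − 1) × 156 = 109.20.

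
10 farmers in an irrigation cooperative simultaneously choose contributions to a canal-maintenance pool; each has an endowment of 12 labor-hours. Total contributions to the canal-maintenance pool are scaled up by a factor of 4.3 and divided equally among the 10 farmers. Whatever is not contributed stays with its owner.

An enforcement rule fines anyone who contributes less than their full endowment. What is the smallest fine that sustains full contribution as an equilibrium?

6.84 labor-hours

Given the others contribute fully, the best deviation is to contribute 0 (any partial contribution still incurs the fine and gives up units whose private return 0.4300 is below 1).
Deviating from 12 to 0 saves 12 labor-hours but forfeits the deviator's share of the drop in the canal-maintenance pool: 4.3/10 × 12 = 5.16.
So the deviation gain is 12 − 5.16 = 6.84, and the fine must be at least 6.84 labor-hours to wipe it out.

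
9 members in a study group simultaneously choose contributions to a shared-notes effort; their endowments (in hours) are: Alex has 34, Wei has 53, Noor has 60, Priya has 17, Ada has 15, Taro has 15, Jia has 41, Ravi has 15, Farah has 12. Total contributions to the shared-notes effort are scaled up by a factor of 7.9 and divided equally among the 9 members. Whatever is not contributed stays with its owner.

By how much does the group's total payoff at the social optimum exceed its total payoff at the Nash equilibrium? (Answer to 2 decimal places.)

1807.80 hours

The private return per contributed unit is 7.9/9 = 0.8778 < 1 for every player regardless of endowment, so the Nash equilibrium is zero contribution and the group total is Σ E_j = 34 + 53 + 60 + 17 + 15 + 15 + 41 + 15 + 12 = 262.
Each contributed unit returns 7.900 to the group, so the social optimum is full contribution by everyone: group total = 7.900 × 262 = 2069.80.
Efficiency loss = (7.900 − 1) × 262 = 1807.80.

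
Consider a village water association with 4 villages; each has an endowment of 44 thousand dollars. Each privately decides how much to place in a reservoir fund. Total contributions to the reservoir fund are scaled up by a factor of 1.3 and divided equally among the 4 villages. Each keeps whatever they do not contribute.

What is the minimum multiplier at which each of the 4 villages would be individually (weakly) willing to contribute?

A contributed unit returns (multiplier)/4 to its contributor.
This reaches 1 exactly when the multiplier is 4.

4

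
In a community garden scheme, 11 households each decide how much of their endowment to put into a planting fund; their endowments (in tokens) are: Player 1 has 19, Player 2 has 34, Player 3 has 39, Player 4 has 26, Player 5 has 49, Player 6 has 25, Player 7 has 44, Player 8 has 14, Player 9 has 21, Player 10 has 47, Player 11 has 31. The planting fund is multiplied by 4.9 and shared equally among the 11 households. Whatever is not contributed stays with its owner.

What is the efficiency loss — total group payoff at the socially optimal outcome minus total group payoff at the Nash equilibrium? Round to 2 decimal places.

1361.10 tokens

The private return per contributed unit is 4.9/11 = 0.4455 < 1 for every player regardless of endowment, so the Nash equilibrium is zero contribution and the group total is Σ E_j = 19 + 34 + 39 + 26 + 49 + 25 + 44 + 14 + 21 + 47 + 31 = 349.
Each contributed unit returns 4.900 to the group, so the social optimum is full contribution by everyone: group total = 4.900 × 349 = 1710.10.
Efficiency loss = (4.900 − 1) × 349 = 1361.10.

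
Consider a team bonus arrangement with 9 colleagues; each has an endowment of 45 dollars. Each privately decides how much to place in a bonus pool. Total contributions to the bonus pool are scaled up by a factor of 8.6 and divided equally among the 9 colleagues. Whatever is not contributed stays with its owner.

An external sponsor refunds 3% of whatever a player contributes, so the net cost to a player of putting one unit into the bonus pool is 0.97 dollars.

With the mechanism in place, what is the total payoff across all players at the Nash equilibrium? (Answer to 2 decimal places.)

Even with the mechanism, each unit contributed returns only (8.6/9) / 0.97 = 0.9851 per unit of net cost, so contributing nothing is still dominant.
Everyone keeps their endowment and the group total is 9 × 45 = 405.

405.00 dollars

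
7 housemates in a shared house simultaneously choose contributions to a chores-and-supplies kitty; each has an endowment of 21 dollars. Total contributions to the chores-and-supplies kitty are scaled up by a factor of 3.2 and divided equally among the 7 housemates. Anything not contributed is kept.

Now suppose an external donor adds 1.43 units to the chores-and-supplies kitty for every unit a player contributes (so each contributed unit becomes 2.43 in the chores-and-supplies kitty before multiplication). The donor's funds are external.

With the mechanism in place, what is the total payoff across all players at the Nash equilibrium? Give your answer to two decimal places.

With the mechanism, a contributed unit returns 3.2 × 2.43 / 7 = 1.1109 per unit of net cost to the contributor — now above 1 — so contributing fully is weakly dominant for every player.
So the Nash equilibrium is full contribution by all 7; the group earns 3.2 × 2.43 × 147 = 1143.07.

1143.07 dollars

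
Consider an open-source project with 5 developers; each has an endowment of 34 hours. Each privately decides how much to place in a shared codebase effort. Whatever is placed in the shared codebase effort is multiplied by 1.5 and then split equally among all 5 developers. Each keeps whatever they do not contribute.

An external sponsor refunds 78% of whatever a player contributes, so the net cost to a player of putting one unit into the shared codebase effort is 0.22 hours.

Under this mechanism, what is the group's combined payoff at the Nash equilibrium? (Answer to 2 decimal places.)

With the mechanism, a contributed unit returns (1.5/5) / 0.22 = 1.3636 per unit of net cost to the contributor — now above 1 — so contributing fully is weakly dominant for every player.
At the Nash equilibrium everyone contributes 34. Group total payoff = 5 × (34 × 0.78 + 1.5 × 34) = 387.60.

387.60 hours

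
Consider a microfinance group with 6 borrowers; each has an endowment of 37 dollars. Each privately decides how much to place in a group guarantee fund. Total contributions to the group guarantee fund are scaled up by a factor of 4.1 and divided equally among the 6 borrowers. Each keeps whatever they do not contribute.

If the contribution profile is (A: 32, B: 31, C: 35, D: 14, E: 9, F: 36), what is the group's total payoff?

Total contributed: 32 + 31 + 35 + 14 + 9 + 36 = 157; total kept: 6 × 37 − 157 = 65.
The group guarantee fund pays out 4.1 × 157 = 643.70 in aggregate.
Group total = 65 + 643.70 = 708.70.

708.70 dollars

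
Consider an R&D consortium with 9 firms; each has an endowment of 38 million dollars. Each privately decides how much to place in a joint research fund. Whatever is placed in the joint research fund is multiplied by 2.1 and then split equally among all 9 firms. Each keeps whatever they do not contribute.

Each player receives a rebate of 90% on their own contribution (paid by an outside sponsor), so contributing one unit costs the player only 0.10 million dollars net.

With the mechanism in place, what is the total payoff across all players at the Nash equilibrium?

1026.00 million dollars

The effective private return per unit is now (2.1/9) / 0.10 = 2.3333 > 1, so every player's dominant strategy flips to full contribution.
So the Nash equilibrium is full contribution by all 9; the group earns 9 × (38 × 0.90 + 2.1 × 38) = 1026.00.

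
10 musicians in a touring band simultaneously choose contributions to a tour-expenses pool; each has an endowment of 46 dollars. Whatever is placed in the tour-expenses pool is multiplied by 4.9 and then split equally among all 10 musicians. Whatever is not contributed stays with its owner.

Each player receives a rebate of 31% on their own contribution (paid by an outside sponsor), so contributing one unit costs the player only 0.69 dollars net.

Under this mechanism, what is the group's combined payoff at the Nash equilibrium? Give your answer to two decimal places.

With the mechanism, a contributed unit returns (4.9/10) / 0.69 = 0.7101 per unit of net cost — still below 1 — so contributing 0 remains dominant for every player.
At the Nash equilibrium no one contributes; group total payoff = 10 × 46 = 460.

460.00 dollars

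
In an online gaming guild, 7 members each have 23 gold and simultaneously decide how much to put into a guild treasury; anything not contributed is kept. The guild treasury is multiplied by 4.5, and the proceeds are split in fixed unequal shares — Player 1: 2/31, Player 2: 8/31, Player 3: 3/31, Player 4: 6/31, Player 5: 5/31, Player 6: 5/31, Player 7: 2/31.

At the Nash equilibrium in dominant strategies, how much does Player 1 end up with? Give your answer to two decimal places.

Each unit j contributes comes back to j as 4.5 × (j's share), so j prefers to contribute only if that share exceeds 1/4.5 = 0.2222; otherwise keeping the unit dominates.
The only share above 0.2222 is Player 2's 8/31, contributing 23; the remaining 6 contribute 0. Total contributed: 23.
Player 1 keeps 23 and receives 4.5 × 23 × 2/31 = 6.68 from the guild treasury, for a payoff of 29.68.

29.68 gold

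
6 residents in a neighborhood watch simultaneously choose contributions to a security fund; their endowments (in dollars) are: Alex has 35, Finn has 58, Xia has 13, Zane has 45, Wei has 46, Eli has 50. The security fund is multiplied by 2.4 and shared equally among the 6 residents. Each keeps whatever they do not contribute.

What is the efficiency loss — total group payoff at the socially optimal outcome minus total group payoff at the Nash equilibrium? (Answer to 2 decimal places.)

The private return per contributed unit is 2.4/6 = 0.4000 < 1 for every player regardless of endowment, so the Nash equilibrium is zero contribution and the group total is Σ E_j = 35 + 58 + 13 + 45 + 46 + 50 = 247.
Each contributed unit returns 2.400 to the group, so the social optimum is full contribution by everyone: group total = 2.400 × 247 = 592.80.
Efficiency loss = (2.400 − 1) × 247 = 345.80.

345.80 dollars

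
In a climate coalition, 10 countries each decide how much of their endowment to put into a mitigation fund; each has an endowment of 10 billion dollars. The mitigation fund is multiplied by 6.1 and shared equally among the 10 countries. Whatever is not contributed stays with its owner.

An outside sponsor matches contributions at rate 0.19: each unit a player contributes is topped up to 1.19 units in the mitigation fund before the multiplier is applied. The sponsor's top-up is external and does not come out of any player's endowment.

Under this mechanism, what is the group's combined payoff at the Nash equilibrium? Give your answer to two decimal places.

With the mechanism, a contributed unit returns 6.1 × 1.19 / 10 = 0.7259 per unit of net cost — still below 1 — so contributing 0 remains dominant for every player.
At the Nash equilibrium no one contributes; group total payoff = 10 × 10 = 100.

100.00 billion dollars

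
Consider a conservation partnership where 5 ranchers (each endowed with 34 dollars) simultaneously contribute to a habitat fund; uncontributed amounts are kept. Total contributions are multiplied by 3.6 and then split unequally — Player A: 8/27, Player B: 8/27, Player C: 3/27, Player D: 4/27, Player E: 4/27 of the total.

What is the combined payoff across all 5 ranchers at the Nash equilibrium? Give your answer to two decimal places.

Player j's private return per contributed unit is 3.6 × (j's share). Contributing is weakly dominant for j when that share is at least 1/3.6 = 0.2778, and contributing 0 is dominant otherwise.
The shares above 0.2778 belong to Player A and Player B, contributing 34 each; the remaining 3 contribute 0. Total contributed: 68.
The habitat fund pays out 3.6 × 68 = 244.80 in total (split across the unequal shares, but the aggregate is all that matters for the group sum).
The 3 free-riders keep 34 each, adding 102. Group total = 102 + 244.80 = 346.80.

346.80 dollars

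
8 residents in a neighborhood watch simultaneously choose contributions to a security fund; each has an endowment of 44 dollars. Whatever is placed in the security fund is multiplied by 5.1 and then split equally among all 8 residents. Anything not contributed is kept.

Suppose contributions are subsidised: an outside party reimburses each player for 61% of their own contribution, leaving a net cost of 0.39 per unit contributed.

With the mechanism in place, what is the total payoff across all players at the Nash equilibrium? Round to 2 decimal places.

2009.92 dollars

With the mechanism, a contributed unit returns (5.1/8) / 0.39 = 1.6346 per unit of net cost to the contributor — now above 1 — so contributing fully is weakly dominant for every player.
At the Nash equilibrium everyone contributes 44. Group total payoff = 8 × (44 × 0.61 + 5.1 × 44) = 2009.92.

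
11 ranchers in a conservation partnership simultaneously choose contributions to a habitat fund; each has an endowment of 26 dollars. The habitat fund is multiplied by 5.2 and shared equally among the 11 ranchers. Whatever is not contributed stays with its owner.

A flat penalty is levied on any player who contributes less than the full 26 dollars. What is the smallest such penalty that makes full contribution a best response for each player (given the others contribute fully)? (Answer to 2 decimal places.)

Given the others contribute fully, the best deviation is to contribute 0 (any partial contribution still incurs the fine and gives up units whose private return 0.4727 is below 1).
Deviating from 26 to 0 saves 26 dollars but forfeits the deviator's share of the drop in the habitat fund: 5.2/11 × 26 = 12.29.
So the deviation gain is 26 − 12.29 = 13.71, and the fine must be at least 13.71 dollars to wipe it out.

13.71 dollars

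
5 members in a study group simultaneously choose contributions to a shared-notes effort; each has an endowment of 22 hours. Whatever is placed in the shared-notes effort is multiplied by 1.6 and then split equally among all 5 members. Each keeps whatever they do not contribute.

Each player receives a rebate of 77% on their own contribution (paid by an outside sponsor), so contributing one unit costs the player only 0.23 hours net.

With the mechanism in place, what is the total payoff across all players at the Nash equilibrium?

260.70 hours

The effective private return per unit is now (1.6/5) / 0.23 = 1.3913 > 1, so every player's dominant strategy flips to full contribution.
At the Nash equilibrium everyone contributes 22. Group total payoff = 5 × (22 × 0.77 + 1.6 × 22) = 260.70.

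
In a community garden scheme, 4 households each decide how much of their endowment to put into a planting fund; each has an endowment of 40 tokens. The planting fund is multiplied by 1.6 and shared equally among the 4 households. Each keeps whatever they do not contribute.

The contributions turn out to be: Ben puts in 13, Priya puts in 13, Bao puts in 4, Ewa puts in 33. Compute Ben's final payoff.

52.20 tokens

Total contributed: 13 + 13 + 4 + 33 = 63.
Each receives 1.6 × 63 / 4 = 25.20 from the planting fund.
Ben keeps 40 − 13 = 27, so Ben's payoff is 27 + 25.20 = 52.20.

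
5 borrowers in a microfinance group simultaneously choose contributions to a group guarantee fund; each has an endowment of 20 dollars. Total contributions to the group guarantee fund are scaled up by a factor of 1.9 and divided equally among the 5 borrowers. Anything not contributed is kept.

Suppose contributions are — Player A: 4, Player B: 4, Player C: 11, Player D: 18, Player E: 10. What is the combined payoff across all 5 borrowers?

Total contributed: 4 + 4 + 11 + 18 + 10 = 47; total kept: 5 × 20 − 47 = 53.
The group guarantee fund pays out 1.9 × 47 = 89.30 in aggregate.
Group total = 53 + 89.30 = 142.30.

142.30 dollars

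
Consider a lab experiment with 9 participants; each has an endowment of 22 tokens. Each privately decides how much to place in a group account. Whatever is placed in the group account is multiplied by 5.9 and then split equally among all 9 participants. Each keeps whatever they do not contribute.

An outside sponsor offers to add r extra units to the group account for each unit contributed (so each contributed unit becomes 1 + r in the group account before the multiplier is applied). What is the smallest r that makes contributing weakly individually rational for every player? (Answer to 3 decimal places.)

0.525

With matching at rate r, one contributed unit becomes (1 + r) in the group account and returns 5.9 × (1 + r) / 9 to the contributor.
Setting this equal to 1: 1 + r = 9/5.9 = 1.5254.
So the minimum matching rate is r = 1.5254 − 1 = 0.525.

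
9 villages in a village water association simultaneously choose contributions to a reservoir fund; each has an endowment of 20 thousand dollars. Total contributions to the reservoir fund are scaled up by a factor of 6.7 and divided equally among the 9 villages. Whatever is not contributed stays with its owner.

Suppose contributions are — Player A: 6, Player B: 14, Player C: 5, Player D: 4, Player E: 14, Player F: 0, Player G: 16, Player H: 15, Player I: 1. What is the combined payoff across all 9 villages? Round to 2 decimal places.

Total contributed: 6 + 14 + 5 + 4 + 14 + 0 + 16 + 15 + 1 = 75; total kept: 9 × 20 − 75 = 105.
The reservoir fund pays out 6.7 × 75 = 502.50 in aggregate.
Group total = 105 + 502.50 = 607.50.

607.50 thousand dollars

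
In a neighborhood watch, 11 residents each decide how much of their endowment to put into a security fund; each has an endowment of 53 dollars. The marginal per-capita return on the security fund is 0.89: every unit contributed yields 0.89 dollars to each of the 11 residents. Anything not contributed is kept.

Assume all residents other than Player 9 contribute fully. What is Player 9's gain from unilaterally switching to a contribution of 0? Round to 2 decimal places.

Switching from a contribution of 53 to 0 lets Player 9 keep an extra 53 dollars, but lowers the security fund by 53, which costs Player 9 their own share of that drop: 0.89 × 53 = 47.17.
Net gain = 53 − 47.17 = 5.83. The private return per contributed unit (0.89) is below 1, so free-riding is indeed the best response regardless of what the others do.

5.83 dollars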